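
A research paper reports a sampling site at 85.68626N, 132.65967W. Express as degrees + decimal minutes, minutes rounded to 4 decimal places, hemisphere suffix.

φ: fractional part 0.686260 → 41.175600 minutes
Lon: minutes = (132.659670 − 132) × 60 = 39.580200

85° 41.1756′ N, 132° 39.5802′ W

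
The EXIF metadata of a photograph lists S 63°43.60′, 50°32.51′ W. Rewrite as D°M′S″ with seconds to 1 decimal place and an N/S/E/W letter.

φ: 43.60000′ → 43′ and 0.60000 × 60 = 36.000″
λ: fractional minutes 0.51000 × 60 = 30.600″

63°43′36.0″ S, 50°32′30.6″ W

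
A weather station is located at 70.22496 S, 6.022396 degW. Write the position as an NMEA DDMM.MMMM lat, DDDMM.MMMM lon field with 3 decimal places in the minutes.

φ: minutes = (70.224960 − 70) × 60 = 13.49760
Longitude: 6° + 0.022396 × 60 = 6° 1.34376′

7013.498,S / 00601.344,W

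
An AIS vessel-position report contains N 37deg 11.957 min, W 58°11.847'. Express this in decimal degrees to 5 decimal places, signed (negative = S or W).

φ: 37 + 11.957/60 = 37.199283
N ⇒ keep positive
Longitude: 11.847′ = 0.197450°; total 58.197450
W ⇒ negate

37.19928, -58.19745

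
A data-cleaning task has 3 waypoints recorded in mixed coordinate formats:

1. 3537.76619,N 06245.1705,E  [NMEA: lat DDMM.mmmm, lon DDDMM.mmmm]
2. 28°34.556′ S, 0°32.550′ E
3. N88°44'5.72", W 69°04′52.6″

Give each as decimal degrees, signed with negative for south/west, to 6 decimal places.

1. 35.629437, 62.752842
2. -28.575933, 0.542500
3. 88.734922, -69.081278

Point 1:
  φ: degrees = first 2 digits = 35, minutes = 37.76619; 35 + 37.76619/60 = 35.6294365
  N → positive
  Longitude: split at 3 digits → 062° and 45.1705′; 62 + 45.1705/60 = 62.7528417
  E ⇒ keep positive
Point 2:
  Latitude: 34.556′ = 0.575933°; total 28.5759333
  S ⇒ negate
  Lon: 0 + 32.55/60 = 0.5425000
  E ⇒ keep positive
Point 3:
  Lat: 88 + 44/60 + 5.72/3600 = 88.7349222
  N → positive
  Longitude: 69 + 4/60 + 52.6/3600 = 69.0812778
  W ⇒ negate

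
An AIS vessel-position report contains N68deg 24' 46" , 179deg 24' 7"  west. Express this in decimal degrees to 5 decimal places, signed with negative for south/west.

Lat: 68° + 24/60 + 46/3600 = 68 + 0.400000 + 0.012778 = 68.412778
N → positive
Lon: 24′ + 7″ = 24.11667′; 179 + 24.11667/60 = 179.401944
hemisphere W, so the sign is −

68.41278, -179.40194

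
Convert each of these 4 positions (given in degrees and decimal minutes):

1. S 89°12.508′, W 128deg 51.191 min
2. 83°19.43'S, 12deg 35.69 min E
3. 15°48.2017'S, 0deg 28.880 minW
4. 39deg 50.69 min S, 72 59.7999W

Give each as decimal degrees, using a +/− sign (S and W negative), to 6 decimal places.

Point 1:
  Latitude: 12.508′ = 0.208467°; total 89.2084667
  hemisphere S, so the sign is −
  λ: 128 + 51.191/60 = 128.8531833
  W ⇒ negate
Point 2:
  φ: 19.43′ = 0.323833°; total 83.3238333
  S ⇒ negate
  Lon: 35.69′ = 0.594833°; total 12.5948333
  E ⇒ keep positive
Point 3:
  Lat: 48.2017′ = 0.803362°; total 15.8033617
  S ⇒ negate
  Lon: 0 + 28.88/60 = 0.4813333
  hemisphere W, so the sign is −
Point 4:
  Lat: 50.69′ = 0.844833°; total 39.8448333
  hemisphere S, so the sign is −
  Longitude: 72 + 59.7999/60 = 72.9966650
  hemisphere W, so the sign is −

1. -89.208467, -128.853183
2. -83.323833, 12.594833
3. -15.803362, -0.481333
4. -39.844833, -72.996665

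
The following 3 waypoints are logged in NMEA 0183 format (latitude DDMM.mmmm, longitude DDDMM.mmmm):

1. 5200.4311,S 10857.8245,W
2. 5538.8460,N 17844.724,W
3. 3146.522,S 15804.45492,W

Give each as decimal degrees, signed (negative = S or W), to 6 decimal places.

1. -52.007185, -108.963742
2. 55.647433, -178.745400
3. -31.775367, -158.074249

Point 1:
  Latitude: split at 2 digits → 52° and 0.4311′; 52 + 0.4311/60 = 52.0071850
  S ⇒ negate
  λ: degrees = first 3 digits = 108, minutes = 57.8245; 108 + 57.8245/60 = 108.9637417
  hemisphere W, so the sign is −
Point 2:
  Lat: split at 2 digits → 55° and 38.846′; 55 + 38.846/60 = 55.6474333
  N ⇒ keep positive
  Lon: degrees = first 3 digits = 178, minutes = 44.724; 178 + 44.724/60 = 178.7454000
  W → negative
Point 3:
  φ: split at 2 digits → 31° and 46.522′; 31 + 46.522/60 = 31.7753667
  hemisphere S, so the sign is −
  λ: degrees = first 3 digits = 158, minutes = 4.45492; 158 + 4.45492/60 = 158.0742487
  hemisphere W, so the sign is −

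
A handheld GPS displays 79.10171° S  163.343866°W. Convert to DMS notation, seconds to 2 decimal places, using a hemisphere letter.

79°06′6.16″ S, 163°20′37.92″ W

Lat: 0.101710 × 60 = 6.10260′ → 6′, remainder × 60 = 6.1560″
λ: 0.343866° → 20.63196′; 0.63196 × 60 = 37.9176″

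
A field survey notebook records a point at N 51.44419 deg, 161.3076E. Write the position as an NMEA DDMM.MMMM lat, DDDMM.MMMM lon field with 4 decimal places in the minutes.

Latitude: minutes = (51.444190 − 51) × 60 = 26.651400
Longitude: fractional part 0.307600 → 18.456000 minutes

5126.6514,N / 16118.4560,E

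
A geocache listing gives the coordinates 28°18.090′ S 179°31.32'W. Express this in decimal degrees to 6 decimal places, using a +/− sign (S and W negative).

-28.301500, -179.522000

Lat: 28 + 18.09/60 = 28.3015000
S → negative
Lon: 31.32′ = 0.522000°; total 179.5220000
hemisphere W, so the sign is −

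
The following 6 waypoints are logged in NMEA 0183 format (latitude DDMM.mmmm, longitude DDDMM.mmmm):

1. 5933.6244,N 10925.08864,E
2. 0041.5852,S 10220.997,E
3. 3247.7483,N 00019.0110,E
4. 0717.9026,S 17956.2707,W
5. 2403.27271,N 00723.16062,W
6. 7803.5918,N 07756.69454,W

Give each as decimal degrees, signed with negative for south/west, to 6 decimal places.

Point 1:
  Lat: split at 2 digits → 59° and 33.6244′; 59 + 33.6244/60 = 59.5604067
  N ⇒ keep positive
  λ: degrees = first 3 digits = 109, minutes = 25.08864; 109 + 25.08864/60 = 109.4181440
  E ⇒ keep positive
Point 2:
  Latitude: split at 2 digits → 00° and 41.5852′; 0 + 41.5852/60 = 0.6930867
  hemisphere S, so the sign is −
  Lon: split at 3 digits → 102° and 20.997′; 102 + 20.997/60 = 102.3499500
  E ⇒ keep positive
Point 3:
  Lat: split at 2 digits → 32° and 47.7483′; 32 + 47.7483/60 = 32.7958050
  N → positive
  Longitude: split at 3 digits → 000° and 19.011′; 0 + 19.011/60 = 0.3168500
  E ⇒ keep positive
Point 4:
  Latitude: split at 2 digits → 07° and 17.9026′; 7 + 17.9026/60 = 7.2983767
  S ⇒ negate
  Lon: degrees = first 3 digits = 179, minutes = 56.2707; 179 + 56.2707/60 = 179.9378450
  hemisphere W, so the sign is −
Point 5:
  φ: split at 2 digits → 24° and 3.27271′; 24 + 3.27271/60 = 24.0545452
  N ⇒ keep positive
  Lon: degrees = first 3 digits = 7, minutes = 23.16062; 7 + 23.16062/60 = 7.3860103
  hemisphere W, so the sign is −
Point 6:
  Latitude: split at 2 digits → 78° and 3.5918′; 78 + 3.5918/60 = 78.0598633
  N ⇒ keep positive
  λ: split at 3 digits → 077° and 56.69454′; 77 + 56.69454/60 = 77.9449090
  W ⇒ negate

1. 59.560407, 109.418144
2. -0.693087, 102.349950
3. 32.795805, 0.316850
4. -7.298377, -179.937845
5. 24.054545, -7.386010
6. 78.059863, -77.944909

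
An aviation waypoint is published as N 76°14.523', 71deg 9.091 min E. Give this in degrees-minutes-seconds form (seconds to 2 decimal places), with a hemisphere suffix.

76°14′31.38″ N, 71°09′5.46″ E

Lat: fractional minutes 0.52300 × 60 = 31.3800″
λ: fractional minutes 0.09100 × 60 = 5.4600″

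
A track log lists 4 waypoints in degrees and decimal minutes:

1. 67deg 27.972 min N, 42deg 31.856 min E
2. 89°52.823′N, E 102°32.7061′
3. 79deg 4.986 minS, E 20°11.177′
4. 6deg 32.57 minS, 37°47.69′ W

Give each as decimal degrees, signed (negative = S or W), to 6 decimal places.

1. 67.466200, 42.530933
2. 89.880383, 102.545102
3. -79.083100, 20.186283
4. -6.542833, -37.794833

Point 1:
  Latitude: 67 + 27.972/60 = 67.4662000
  N → positive
  Lon: 31.856′ = 0.530933°; total 42.5309333
  E → positive
Point 2:
  Latitude: 89 + 52.823/60 = 89.8803833
  N → positive
  λ: 32.7061′ = 0.545102°; total 102.5451017
  E ⇒ keep positive
Point 3:
  φ: 4.986′ = 0.083100°; total 79.0831000
  S ⇒ negate
  Lon: 11.177′ = 0.186283°; total 20.1862833
  E ⇒ keep positive
Point 4:
  φ: 32.57′ = 0.542833°; total 6.5428333
  S ⇒ negate
  Longitude: 37 + 47.69/60 = 37.7948333
  hemisphere W, so the sign is −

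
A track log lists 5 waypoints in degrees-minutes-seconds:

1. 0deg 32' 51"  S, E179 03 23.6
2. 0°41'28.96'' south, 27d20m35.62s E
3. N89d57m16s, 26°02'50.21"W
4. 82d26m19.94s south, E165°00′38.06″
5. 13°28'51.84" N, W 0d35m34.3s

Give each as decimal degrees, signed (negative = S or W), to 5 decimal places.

1. -0.54750, 179.05656
2. -0.69138, 27.34323
3. 89.95444, -26.04728
4. -82.43887, 165.01057
5. 13.48107, -0.59286

Point 1:
  Lat: 0 + 32/60 + 51/3600 = 0.547500
  hemisphere S, so the sign is −
  Longitude: 3′ + 23.6″ = 3.39333′; 179 + 3.39333/60 = 179.056556
  E → positive
Point 2:
  Latitude: 0 + 41/60 + 28.96/3600 = 0.691378
  hemisphere S, so the sign is −
  λ: 27 + 20/60 + 35.62/3600 = 27.343228
  E ⇒ keep positive
Point 3:
  Lat: 57′ + 16″ = 57.26667′; 89 + 57.26667/60 = 89.954444
  N ⇒ keep positive
  Longitude: 26 + 2/60 + 50.21/3600 = 26.047281
  hemisphere W, so the sign is −
Point 4:
  Lat: 26′ + 19.94″ = 26.33233′; 82 + 26.33233/60 = 82.438872
  S ⇒ negate
  λ: 165 + 0/60 + 38.06/3600 = 165.010572
  E ⇒ keep positive
Point 5:
  Lat: 13 + 28/60 + 51.84/3600 = 13.481067
  N → positive
  λ: 0° + 35/60 + 34.3/3600 = 0 + 0.583333 + 0.009528 = 0.592861
  W → negative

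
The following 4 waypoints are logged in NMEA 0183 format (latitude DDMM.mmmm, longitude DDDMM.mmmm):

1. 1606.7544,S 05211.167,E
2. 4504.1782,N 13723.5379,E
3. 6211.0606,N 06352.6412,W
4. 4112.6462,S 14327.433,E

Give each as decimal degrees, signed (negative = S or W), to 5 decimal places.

1. -16.11257, 52.18612
2. 45.06964, 137.39230
3. 62.18434, -63.87735
4. -41.21077, 143.45722

Point 1:
  φ: degrees = first 2 digits = 16, minutes = 6.7544; 16 + 6.7544/60 = 16.112573
  hemisphere S, so the sign is −
  Longitude: degrees = first 3 digits = 52, minutes = 11.167; 52 + 11.167/60 = 52.186117
  E → positive
Point 2:
  Lat: degrees = first 2 digits = 45, minutes = 4.1782; 45 + 4.1782/60 = 45.069637
  N → positive
  λ: degrees = first 3 digits = 137, minutes = 23.5379; 137 + 23.5379/60 = 137.392298
  E ⇒ keep positive
Point 3:
  φ: split at 2 digits → 62° and 11.0606′; 62 + 11.0606/60 = 62.184343
  N ⇒ keep positive
  λ: degrees = first 3 digits = 63, minutes = 52.6412; 63 + 52.6412/60 = 63.877353
  W → negative
Point 4:
  Latitude: degrees = first 2 digits = 41, minutes = 12.6462; 41 + 12.6462/60 = 41.210770
  hemisphere S, so the sign is −
  Lon: split at 3 digits → 143° and 27.433′; 143 + 27.433/60 = 143.457217
  E → positive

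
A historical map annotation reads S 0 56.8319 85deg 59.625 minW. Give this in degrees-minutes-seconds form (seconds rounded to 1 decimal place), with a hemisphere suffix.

0°56′49.9″ S, 85°59′37.5″ W

Lat: 56.83190′ → 56′ and 0.83190 × 60 = 49.914″
Longitude: fractional minutes 0.62500 × 60 = 37.500″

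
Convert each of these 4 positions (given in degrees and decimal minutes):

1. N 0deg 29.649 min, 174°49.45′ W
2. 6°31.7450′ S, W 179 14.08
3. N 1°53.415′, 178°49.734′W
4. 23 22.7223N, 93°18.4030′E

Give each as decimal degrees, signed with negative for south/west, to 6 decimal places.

1. 0.494150, -174.824167
2. -6.529083, -179.234667
3. 1.890250, -178.828900
4. 23.378705, 93.306717

Point 1:
  Latitude: 29.649′ = 0.494150°; total 0.4941500
  N → positive
  Longitude: 174 + 49.45/60 = 174.8241667
  hemisphere W, so the sign is −
Point 2:
  Latitude: 31.745′ = 0.529083°; total 6.5290833
  S → negative
  λ: 14.08′ = 0.234667°; total 179.2346667
  W ⇒ negate
Point 3:
  Latitude: 1 + 53.415/60 = 1.8902500
  N → positive
  λ: 49.734′ = 0.828900°; total 178.8289000
  W ⇒ negate
Point 4:
  φ: 23 + 22.7223/60 = 23.3787050
  N → positive
  Longitude: 18.403′ = 0.306717°; total 93.3067167
  E ⇒ keep positive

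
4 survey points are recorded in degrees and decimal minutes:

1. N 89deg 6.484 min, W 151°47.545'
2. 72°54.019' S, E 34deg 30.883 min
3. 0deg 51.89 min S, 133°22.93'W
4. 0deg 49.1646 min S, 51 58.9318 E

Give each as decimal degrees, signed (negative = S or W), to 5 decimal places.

1. 89.10807, -151.79242
2. -72.90032, 34.51472
3. -0.86483, -133.38217
4. -0.81941, 51.98220

Point 1:
  Lat: 89 + 6.484/60 = 89.108067
  N ⇒ keep positive
  λ: 47.545′ = 0.792417°; total 151.792417
  W ⇒ negate
Point 2:
  Lat: 54.019′ = 0.900317°; total 72.900317
  S → negative
  λ: 30.883′ = 0.514717°; total 34.514717
  E ⇒ keep positive
Point 3:
  φ: 0 + 51.89/60 = 0.864833
  S ⇒ negate
  Lon: 22.93′ = 0.382167°; total 133.382167
  W → negative
Point 4:
  Lat: 49.1646′ = 0.819410°; total 0.819410
  S → negative
  Longitude: 51 + 58.9318/60 = 51.982197
  E → positive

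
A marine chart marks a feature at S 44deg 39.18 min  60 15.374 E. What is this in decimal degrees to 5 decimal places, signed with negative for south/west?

Latitude: 39.18′ = 0.653000°; total 44.653000
S ⇒ negate
λ: 15.374′ = 0.256233°; total 60.256233
E → positive

-44.65300, 60.25623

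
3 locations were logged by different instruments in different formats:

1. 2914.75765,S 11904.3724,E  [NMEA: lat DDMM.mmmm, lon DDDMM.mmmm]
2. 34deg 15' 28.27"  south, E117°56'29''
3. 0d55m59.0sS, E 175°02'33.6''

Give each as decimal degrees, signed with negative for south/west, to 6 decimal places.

Point 1:
  Lat: split at 2 digits → 29° and 14.75765′; 29 + 14.75765/60 = 29.2459608
  hemisphere S, so the sign is −
  λ: degrees = first 3 digits = 119, minutes = 4.3724; 119 + 4.3724/60 = 119.0728733
  E → positive
Point 2:
  Latitude: 15′ + 28.27″ = 15.47117′; 34 + 15.47117/60 = 34.2578528
  S → negative
  Lon: 117 + 56/60 + 29/3600 = 117.9413889
  E ⇒ keep positive
Point 3:
  Lat: 0° + 55/60 + 59/3600 = 0 + 0.916667 + 0.016389 = 0.9330556
  S → negative
  λ: 175° + 2/60 + 33.6/3600 = 175 + 0.033333 + 0.009333 = 175.0426667
  E ⇒ keep positive

1. -29.245961, 119.072873
2. -34.257853, 117.941389
3. -0.933056, 175.042667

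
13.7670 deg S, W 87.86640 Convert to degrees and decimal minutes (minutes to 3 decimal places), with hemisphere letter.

13° 46.020′ S, 87° 51.984′ W

Lat: minutes = (13.767000 − 13) × 60 = 46.02000
Lon: minutes = (87.866400 − 87) × 60 = 51.98400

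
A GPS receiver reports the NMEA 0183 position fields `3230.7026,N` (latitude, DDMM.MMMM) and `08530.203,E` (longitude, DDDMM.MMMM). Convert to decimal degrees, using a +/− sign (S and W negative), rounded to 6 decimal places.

φ: degrees = first 2 digits = 32, minutes = 30.7026; 32 + 30.7026/60 = 32.5117100
N ⇒ keep positive
λ: split at 3 digits → 085° and 30.203′; 85 + 30.203/60 = 85.5033833
E → positive

32.511710, 85.503383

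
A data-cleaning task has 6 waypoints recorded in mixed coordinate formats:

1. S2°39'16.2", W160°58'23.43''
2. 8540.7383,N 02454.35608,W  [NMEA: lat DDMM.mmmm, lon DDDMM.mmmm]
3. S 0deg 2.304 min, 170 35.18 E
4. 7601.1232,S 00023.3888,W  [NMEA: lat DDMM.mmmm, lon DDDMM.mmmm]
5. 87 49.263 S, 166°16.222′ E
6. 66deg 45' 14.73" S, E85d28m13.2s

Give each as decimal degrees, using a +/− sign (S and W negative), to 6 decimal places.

1. -2.654500, -160.973175
2. 85.678972, -24.905935
3. -0.038400, 170.586333
4. -76.018720, -0.389813
5. -87.821050, 166.270367
6. -66.754092, 85.470333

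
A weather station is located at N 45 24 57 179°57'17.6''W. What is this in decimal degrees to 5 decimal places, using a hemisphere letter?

45.41583° N, 179.95489° W

Latitude: 45° + 24/60 + 57/3600 = 45 + 0.400000 + 0.015833 = 45.415833
Longitude: 57′ + 17.6″ = 57.29333′; 179 + 57.29333/60 = 179.954889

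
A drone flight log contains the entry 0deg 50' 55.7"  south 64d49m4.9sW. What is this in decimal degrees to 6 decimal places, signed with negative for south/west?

Lat: 0° + 50/60 + 55.7/3600 = 0 + 0.833333 + 0.015472 = 0.8488056
S → negative
Longitude: 64 + 49/60 + 4.9/3600 = 64.8180278
W ⇒ negate

-0.848806, -64.818028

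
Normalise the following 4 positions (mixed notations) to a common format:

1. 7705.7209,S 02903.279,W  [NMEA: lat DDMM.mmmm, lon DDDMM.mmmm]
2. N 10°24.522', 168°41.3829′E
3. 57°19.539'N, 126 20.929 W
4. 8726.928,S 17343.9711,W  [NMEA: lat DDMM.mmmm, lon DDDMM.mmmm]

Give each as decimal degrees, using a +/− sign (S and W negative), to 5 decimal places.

1. -77.09535, -29.05465
2. 10.40870, 168.68972
3. 57.32565, -126.34882
4. -87.44880, -173.73285

Point 1:
  φ: degrees = first 2 digits = 77, minutes = 5.7209; 77 + 5.7209/60 = 77.095348
  hemisphere S, so the sign is −
  Longitude: split at 3 digits → 029° and 3.279′; 29 + 3.279/60 = 29.054650
  W ⇒ negate
Point 2:
  Latitude: 10 + 24.522/60 = 10.408700
  N ⇒ keep positive
  Longitude: 41.3829′ = 0.689715°; total 168.689715
  E ⇒ keep positive
Point 3:
  Latitude: 57 + 19.539/60 = 57.325650
  N → positive
  Longitude: 20.929′ = 0.348817°; total 126.348817
  W ⇒ negate
Point 4:
  φ: split at 2 digits → 87° and 26.928′; 87 + 26.928/60 = 87.448800
  hemisphere S, so the sign is −
  λ: split at 3 digits → 173° and 43.9711′; 173 + 43.9711/60 = 173.732852
  W ⇒ negate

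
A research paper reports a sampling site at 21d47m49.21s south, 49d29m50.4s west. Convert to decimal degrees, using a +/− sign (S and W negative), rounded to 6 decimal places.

-21.797003, -49.497333

Lat: 21 + 47/60 + 49.21/3600 = 21.7970028
S ⇒ negate
λ: 49° + 29/60 + 50.4/3600 = 49 + 0.483333 + 0.014000 = 49.4973333
W ⇒ negate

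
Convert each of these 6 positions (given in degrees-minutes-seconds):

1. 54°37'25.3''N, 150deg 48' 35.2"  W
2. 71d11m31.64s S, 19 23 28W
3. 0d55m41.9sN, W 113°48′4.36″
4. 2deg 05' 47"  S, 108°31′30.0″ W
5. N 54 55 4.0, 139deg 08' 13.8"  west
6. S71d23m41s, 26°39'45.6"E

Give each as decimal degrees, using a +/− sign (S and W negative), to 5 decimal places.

1. 54.62369, -150.80978
2. -71.19212, -19.39111
3. 0.92831, -113.80121
4. -2.09639, -108.52500
5. 54.91778, -139.13717
6. -71.39472, 26.66267

Point 1:
  Latitude: 37′ + 25.3″ = 37.42167′; 54 + 37.42167/60 = 54.623694
  N ⇒ keep positive
  Lon: 150° + 48/60 + 35.2/3600 = 150 + 0.800000 + 0.009778 = 150.809778
  W ⇒ negate
Point 2:
  φ: 11′ + 31.64″ = 11.52733′; 71 + 11.52733/60 = 71.192122
  S → negative
  Lon: 19° + 23/60 + 28/3600 = 19 + 0.383333 + 0.007778 = 19.391111
  W → negative
Point 3:
  Lat: 55′ + 41.9″ = 55.69833′; 0 + 55.69833/60 = 0.928306
  N → positive
  Longitude: 113 + 48/60 + 4.36/3600 = 113.801211
  W ⇒ negate
Point 4:
  φ: 2 + 5/60 + 47/3600 = 2.096389
  hemisphere S, so the sign is −
  Longitude: 108 + 31/60 + 30/3600 = 108.525000
  hemisphere W, so the sign is −
Point 5:
  Lat: 54° + 55/60 + 4/3600 = 54 + 0.916667 + 0.001111 = 54.917778
  N ⇒ keep positive
  Lon: 8′ + 13.8″ = 8.23000′; 139 + 8.23000/60 = 139.137167
  W → negative
Point 6:
  Lat: 23′ + 41″ = 23.68333′; 71 + 23.68333/60 = 71.394722
  hemisphere S, so the sign is −
  Longitude: 26 + 39/60 + 45.6/3600 = 26.662667
  E ⇒ keep positive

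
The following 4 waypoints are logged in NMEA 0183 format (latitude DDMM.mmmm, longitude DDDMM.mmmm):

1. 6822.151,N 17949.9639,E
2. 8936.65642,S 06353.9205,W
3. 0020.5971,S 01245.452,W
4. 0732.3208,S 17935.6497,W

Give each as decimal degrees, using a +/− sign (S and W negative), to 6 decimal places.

Point 1:
  Lat: split at 2 digits → 68° and 22.151′; 68 + 22.151/60 = 68.3691833
  N → positive
  λ: degrees = first 3 digits = 179, minutes = 49.9639; 179 + 49.9639/60 = 179.8327317
  E → positive
Point 2:
  Lat: split at 2 digits → 89° and 36.65642′; 89 + 36.65642/60 = 89.6109403
  S → negative
  Longitude: split at 3 digits → 063° and 53.9205′; 63 + 53.9205/60 = 63.8986750
  hemisphere W, so the sign is −
Point 3:
  Latitude: degrees = first 2 digits = 0, minutes = 20.5971; 0 + 20.5971/60 = 0.3432850
  S ⇒ negate
  Lon: degrees = first 3 digits = 12, minutes = 45.452; 12 + 45.452/60 = 12.7575333
  W ⇒ negate
Point 4:
  Latitude: degrees = first 2 digits = 7, minutes = 32.3208; 7 + 32.3208/60 = 7.5386800
  hemisphere S, so the sign is −
  λ: degrees = first 3 digits = 179, minutes = 35.6497; 179 + 35.6497/60 = 179.5941617
  W ⇒ negate

1. 68.369183, 179.832732
2. -89.610940, -63.898675
3. -0.343285, -12.757533
4. -7.538680, -179.594162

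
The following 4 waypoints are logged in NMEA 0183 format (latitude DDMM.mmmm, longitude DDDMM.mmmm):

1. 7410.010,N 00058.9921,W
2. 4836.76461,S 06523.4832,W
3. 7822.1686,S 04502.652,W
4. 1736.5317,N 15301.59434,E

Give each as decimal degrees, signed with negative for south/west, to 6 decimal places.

1. 74.166833, -0.983202
2. -48.612744, -65.391387
3. -78.369477, -45.044200
4. 17.608862, 153.026572

Point 1:
  Lat: degrees = first 2 digits = 74, minutes = 10.01; 74 + 10.01/60 = 74.1668333
  N ⇒ keep positive
  λ: degrees = first 3 digits = 0, minutes = 58.9921; 0 + 58.9921/60 = 0.9832017
  W ⇒ negate
Point 2:
  Lat: degrees = first 2 digits = 48, minutes = 36.76461; 48 + 36.76461/60 = 48.6127435
  S → negative
  Longitude: split at 3 digits → 065° and 23.4832′; 65 + 23.4832/60 = 65.3913867
  W → negative
Point 3:
  Lat: degrees = first 2 digits = 78, minutes = 22.1686; 78 + 22.1686/60 = 78.3694767
  hemisphere S, so the sign is −
  λ: degrees = first 3 digits = 45, minutes = 2.652; 45 + 2.652/60 = 45.0442000
  hemisphere W, so the sign is −
Point 4:
  Latitude: split at 2 digits → 17° and 36.5317′; 17 + 36.5317/60 = 17.6088617
  N ⇒ keep positive
  λ: degrees = first 3 digits = 153, minutes = 1.59434; 153 + 1.59434/60 = 153.0265723
  E ⇒ keep positive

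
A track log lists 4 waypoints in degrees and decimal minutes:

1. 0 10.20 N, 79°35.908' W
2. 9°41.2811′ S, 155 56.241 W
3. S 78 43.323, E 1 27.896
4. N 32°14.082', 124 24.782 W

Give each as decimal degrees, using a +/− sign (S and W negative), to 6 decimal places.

Point 1:
  Lat: 0 + 10.2/60 = 0.1700000
  N ⇒ keep positive
  Longitude: 35.908′ = 0.598467°; total 79.5984667
  hemisphere W, so the sign is −
Point 2:
  Lat: 9 + 41.2811/60 = 9.6880183
  S → negative
  Longitude: 155 + 56.241/60 = 155.9373500
  W ⇒ negate
Point 3:
  φ: 78 + 43.323/60 = 78.7220500
  S ⇒ negate
  Longitude: 1 + 27.896/60 = 1.4649333
  E ⇒ keep positive
Point 4:
  φ: 32 + 14.082/60 = 32.2347000
  N ⇒ keep positive
  Longitude: 24.782′ = 0.413033°; total 124.4130333
  hemisphere W, so the sign is −

1. 0.170000, -79.598467
2. -9.688018, -155.937350
3. -78.722050, 1.464933
4. 32.234700, -124.413033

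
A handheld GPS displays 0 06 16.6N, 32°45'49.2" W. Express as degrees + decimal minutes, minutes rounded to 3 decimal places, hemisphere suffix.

Lat: seconds/60 = 0.27667; minutes = 6 + 0.27667 = 6.27667
Lon: seconds/60 = 0.82000; minutes = 45 + 0.82000 = 45.82000

0° 6.277′ N, 32° 45.820′ W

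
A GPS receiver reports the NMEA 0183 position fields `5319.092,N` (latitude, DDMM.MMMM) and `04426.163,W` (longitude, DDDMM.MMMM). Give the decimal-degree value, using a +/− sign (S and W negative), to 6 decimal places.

φ: split at 2 digits → 53° and 19.092′; 53 + 19.092/60 = 53.3182000
N ⇒ keep positive
Longitude: split at 3 digits → 044° and 26.163′; 44 + 26.163/60 = 44.4360500
hemisphere W, so the sign is −

53.318200, -44.436050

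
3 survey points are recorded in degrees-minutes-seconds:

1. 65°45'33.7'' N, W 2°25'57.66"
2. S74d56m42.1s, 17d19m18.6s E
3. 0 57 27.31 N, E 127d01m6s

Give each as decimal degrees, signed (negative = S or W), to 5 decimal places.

1. 65.75936, -2.43268
2. -74.94503, 17.32183
3. 0.95759, 127.01833

Point 1:
  φ: 45′ + 33.7″ = 45.56167′; 65 + 45.56167/60 = 65.759361
  N ⇒ keep positive
  Longitude: 2 + 25/60 + 57.66/3600 = 2.432683
  hemisphere W, so the sign is −
Point 2:
  φ: 56′ + 42.1″ = 56.70167′; 74 + 56.70167/60 = 74.945028
  S → negative
  λ: 17 + 19/60 + 18.6/3600 = 17.321833
  E ⇒ keep positive
Point 3:
  φ: 0 + 57/60 + 27.31/3600 = 0.957586
  N → positive
  Lon: 1′ + 6″ = 1.10000′; 127 + 1.10000/60 = 127.018333
  E ⇒ keep positive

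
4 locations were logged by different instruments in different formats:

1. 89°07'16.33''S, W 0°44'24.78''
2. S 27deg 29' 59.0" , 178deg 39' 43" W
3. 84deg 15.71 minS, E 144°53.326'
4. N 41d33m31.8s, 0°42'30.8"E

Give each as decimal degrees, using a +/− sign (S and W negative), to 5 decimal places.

1. -89.12120, -0.74022
2. -27.49972, -178.66194
3. -84.26183, 144.88877
4. 41.55883, 0.70856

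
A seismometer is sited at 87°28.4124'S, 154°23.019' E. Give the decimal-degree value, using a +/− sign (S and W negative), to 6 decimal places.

-87.473540, 154.383650

φ: 87 + 28.4124/60 = 87.4735400
hemisphere S, so the sign is −
Longitude: 154 + 23.019/60 = 154.3836500
E → positive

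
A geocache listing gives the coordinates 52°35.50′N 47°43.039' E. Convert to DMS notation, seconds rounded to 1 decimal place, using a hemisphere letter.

52°35′30.0″ N, 47°43′2.3″ E

Latitude: 35.50000′ → 35′ and 0.50000 × 60 = 30.000″
Longitude: 43.03900′ → 43′ and 0.03900 × 60 = 2.340″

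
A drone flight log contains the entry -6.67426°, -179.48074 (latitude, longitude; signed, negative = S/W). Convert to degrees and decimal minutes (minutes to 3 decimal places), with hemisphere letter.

Latitude is negative → S; |value| = 6.674260
Latitude: minutes = (6.674260 − 6) × 60 = 40.45560
Longitude is negative → W; |value| = 179.480740
λ: 179° + 0.480740 × 60 = 179° 28.84440′

6° 40.456′ S, 179° 28.844′ W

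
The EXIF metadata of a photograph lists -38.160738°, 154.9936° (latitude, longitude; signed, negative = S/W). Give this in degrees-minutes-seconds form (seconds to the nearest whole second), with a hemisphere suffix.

Latitude is negative → S; |value| = 38.160738
φ: 0.160738° → 9.64428′; 0.64428 × 60 = 38.66″
Longitude: 0.993600 × 60 = 59.61600′ → 59′, remainder × 60 = 36.96″

38°09′39″ S, 154°59′37″ E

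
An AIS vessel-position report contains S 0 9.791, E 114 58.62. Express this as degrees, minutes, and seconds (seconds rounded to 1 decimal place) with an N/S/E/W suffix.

0°09′47.5″ S, 114°58′37.2″ E

Latitude: 9.79100′ → 9′ and 0.79100 × 60 = 47.460″
Lon: 58.62000′ → 58′ and 0.62000 × 60 = 37.200″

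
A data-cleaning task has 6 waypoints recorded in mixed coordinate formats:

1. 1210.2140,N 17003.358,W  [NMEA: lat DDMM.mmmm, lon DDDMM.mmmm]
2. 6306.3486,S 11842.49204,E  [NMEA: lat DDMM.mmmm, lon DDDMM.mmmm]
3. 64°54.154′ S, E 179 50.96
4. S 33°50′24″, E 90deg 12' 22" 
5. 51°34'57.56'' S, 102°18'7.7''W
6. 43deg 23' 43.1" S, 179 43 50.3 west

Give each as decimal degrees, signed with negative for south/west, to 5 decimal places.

1. 12.17023, -170.05597
2. -63.10581, 118.70820
3. -64.90257, 179.84933
4. -33.84000, 90.20611
5. -51.58266, -102.30214
6. -43.39531, -179.73064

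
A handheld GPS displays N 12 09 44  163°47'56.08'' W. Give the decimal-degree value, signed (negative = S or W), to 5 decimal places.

12.16222, -163.79891

Lat: 12° + 9/60 + 44/3600 = 12 + 0.150000 + 0.012222 = 12.162222
N ⇒ keep positive
Longitude: 47′ + 56.08″ = 47.93467′; 163 + 47.93467/60 = 163.798911
hemisphere W, so the sign is −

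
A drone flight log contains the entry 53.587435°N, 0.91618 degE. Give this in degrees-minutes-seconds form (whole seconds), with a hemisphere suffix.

Lat: 0.587435° → 35.24610′; 0.24610 × 60 = 14.77″
Lon: 0.916180° → 54.97080′; 0.97080 × 60 = 58.25″

53°35′15″ N, 0°54′58″ E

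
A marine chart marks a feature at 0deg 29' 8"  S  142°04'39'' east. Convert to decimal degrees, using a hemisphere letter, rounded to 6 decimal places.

0.485556° S, 142.077500° E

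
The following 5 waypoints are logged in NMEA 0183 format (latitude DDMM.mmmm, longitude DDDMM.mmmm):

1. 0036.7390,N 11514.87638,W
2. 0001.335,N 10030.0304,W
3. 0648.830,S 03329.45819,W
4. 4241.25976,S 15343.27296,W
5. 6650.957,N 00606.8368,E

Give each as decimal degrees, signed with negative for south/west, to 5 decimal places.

Point 1:
  Latitude: split at 2 digits → 00° and 36.739′; 0 + 36.739/60 = 0.612317
  N → positive
  Longitude: split at 3 digits → 115° and 14.87638′; 115 + 14.87638/60 = 115.247940
  hemisphere W, so the sign is −
Point 2:
  Lat: split at 2 digits → 00° and 1.335′; 0 + 1.335/60 = 0.022250
  N → positive
  Longitude: split at 3 digits → 100° and 30.0304′; 100 + 30.0304/60 = 100.500507
  hemisphere W, so the sign is −
Point 3:
  Lat: degrees = first 2 digits = 6, minutes = 48.83; 6 + 48.83/60 = 6.813833
  hemisphere S, so the sign is −
  λ: degrees = first 3 digits = 33, minutes = 29.45819; 33 + 29.45819/60 = 33.490970
  W → negative
Point 4:
  Lat: split at 2 digits → 42° and 41.25976′; 42 + 41.25976/60 = 42.687663
  S ⇒ negate
  Longitude: split at 3 digits → 153° and 43.27296′; 153 + 43.27296/60 = 153.721216
  W ⇒ negate
Point 5:
  Lat: split at 2 digits → 66° and 50.957′; 66 + 50.957/60 = 66.849283
  N ⇒ keep positive
  Longitude: degrees = first 3 digits = 6, minutes = 6.8368; 6 + 6.8368/60 = 6.113947
  E ⇒ keep positive

1. 0.61232, -115.24794
2. 0.02225, -100.50051
3. -6.81383, -33.49097
4. -42.68766, -153.72122
5. 66.84928, 6.11395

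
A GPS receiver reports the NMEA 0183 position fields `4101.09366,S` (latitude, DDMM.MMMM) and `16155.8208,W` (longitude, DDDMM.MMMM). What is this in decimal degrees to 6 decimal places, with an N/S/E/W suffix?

41.018228° S, 161.930347° W

φ: split at 2 digits → 41° and 1.09366′; 41 + 1.09366/60 = 41.0182277
λ: degrees = first 3 digits = 161, minutes = 55.8208; 161 + 55.8208/60 = 161.9303467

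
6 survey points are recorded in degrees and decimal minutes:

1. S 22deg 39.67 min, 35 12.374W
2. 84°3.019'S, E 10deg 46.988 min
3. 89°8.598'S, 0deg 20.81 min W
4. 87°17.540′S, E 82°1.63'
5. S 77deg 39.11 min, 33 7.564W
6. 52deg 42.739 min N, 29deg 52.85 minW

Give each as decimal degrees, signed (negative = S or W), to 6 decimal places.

1. -22.661167, -35.206233
2. -84.050317, 10.783133
3. -89.143300, -0.346833
4. -87.292333, 82.027167
5. -77.651833, -33.126067
6. 52.712317, -29.880833

Point 1:
  Latitude: 39.67′ = 0.661167°; total 22.6611667
  S ⇒ negate
  Longitude: 12.374′ = 0.206233°; total 35.2062333
  W → negative
Point 2:
  Latitude: 84 + 3.019/60 = 84.0503167
  hemisphere S, so the sign is −
  λ: 46.988′ = 0.783133°; total 10.7831333
  E → positive
Point 3:
  Lat: 89 + 8.598/60 = 89.1433000
  S → negative
  Lon: 0 + 20.81/60 = 0.3468333
  W → negative
Point 4:
  φ: 17.54′ = 0.292333°; total 87.2923333
  S → negative
  Longitude: 1.63′ = 0.027167°; total 82.0271667
  E ⇒ keep positive
Point 5:
  Lat: 77 + 39.11/60 = 77.6518333
  hemisphere S, so the sign is −
  Longitude: 7.564′ = 0.126067°; total 33.1260667
  hemisphere W, so the sign is −
Point 6:
  Latitude: 52 + 42.739/60 = 52.7123167
  N ⇒ keep positive
  Longitude: 29 + 52.85/60 = 29.8808333
  W → negative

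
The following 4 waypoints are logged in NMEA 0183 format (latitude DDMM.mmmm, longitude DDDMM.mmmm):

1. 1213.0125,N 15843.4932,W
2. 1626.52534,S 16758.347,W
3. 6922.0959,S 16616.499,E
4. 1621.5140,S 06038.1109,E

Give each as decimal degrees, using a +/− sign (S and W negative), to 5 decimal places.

Point 1:
  φ: degrees = first 2 digits = 12, minutes = 13.0125; 12 + 13.0125/60 = 12.216875
  N → positive
  Longitude: split at 3 digits → 158° and 43.4932′; 158 + 43.4932/60 = 158.724887
  hemisphere W, so the sign is −
Point 2:
  Latitude: split at 2 digits → 16° and 26.52534′; 16 + 26.52534/60 = 16.442089
  S ⇒ negate
  Longitude: degrees = first 3 digits = 167, minutes = 58.347; 167 + 58.347/60 = 167.972450
  W ⇒ negate
Point 3:
  Latitude: split at 2 digits → 69° and 22.0959′; 69 + 22.0959/60 = 69.368265
  S → negative
  Lon: split at 3 digits → 166° and 16.499′; 166 + 16.499/60 = 166.274983
  E ⇒ keep positive
Point 4:
  Latitude: degrees = first 2 digits = 16, minutes = 21.514; 16 + 21.514/60 = 16.358567
  hemisphere S, so the sign is −
  Longitude: split at 3 digits → 060° and 38.1109′; 60 + 38.1109/60 = 60.635182
  E → positive

1. 12.21688, -158.72489
2. -16.44209, -167.97245
3. -69.36827, 166.27498
4. -16.35857, 60.63518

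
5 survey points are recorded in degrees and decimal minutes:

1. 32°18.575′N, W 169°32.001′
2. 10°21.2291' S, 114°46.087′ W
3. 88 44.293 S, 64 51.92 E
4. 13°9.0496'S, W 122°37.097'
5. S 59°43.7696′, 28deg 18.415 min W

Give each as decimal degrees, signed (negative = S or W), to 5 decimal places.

1. 32.30958, -169.53335
2. -10.35382, -114.76812
3. -88.73822, 64.86533
4. -13.15083, -122.61828
5. -59.72949, -28.30692

Point 1:
  Lat: 32 + 18.575/60 = 32.309583
  N → positive
  λ: 169 + 32.001/60 = 169.533350
  W → negative
Point 2:
  Lat: 21.2291′ = 0.353818°; total 10.353818
  S → negative
  Lon: 46.087′ = 0.768117°; total 114.768117
  W → negative
Point 3:
  φ: 44.293′ = 0.738217°; total 88.738217
  S ⇒ negate
  Longitude: 51.92′ = 0.865333°; total 64.865333
  E → positive
Point 4:
  Lat: 9.0496′ = 0.150827°; total 13.150827
  S → negative
  λ: 37.097′ = 0.618283°; total 122.618283
  hemisphere W, so the sign is −
Point 5:
  φ: 59 + 43.7696/60 = 59.729493
  S → negative
  Longitude: 18.415′ = 0.306917°; total 28.306917
  W ⇒ negate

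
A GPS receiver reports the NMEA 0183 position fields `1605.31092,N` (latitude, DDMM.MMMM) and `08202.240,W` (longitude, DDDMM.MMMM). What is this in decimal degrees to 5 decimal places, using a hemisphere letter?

Lat: degrees = first 2 digits = 16, minutes = 5.31092; 16 + 5.31092/60 = 16.088515
Longitude: degrees = first 3 digits = 82, minutes = 2.24; 82 + 2.24/60 = 82.037333

16.08852° N, 82.03733° W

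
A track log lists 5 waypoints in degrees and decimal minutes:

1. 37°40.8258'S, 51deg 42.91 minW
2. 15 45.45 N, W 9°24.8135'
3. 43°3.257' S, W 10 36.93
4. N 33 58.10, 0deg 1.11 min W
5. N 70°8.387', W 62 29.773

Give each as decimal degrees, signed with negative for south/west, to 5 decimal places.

Point 1:
  φ: 40.8258′ = 0.680430°; total 37.680430
  hemisphere S, so the sign is −
  Lon: 51 + 42.91/60 = 51.715167
  W → negative
Point 2:
  Lat: 45.45′ = 0.757500°; total 15.757500
  N → positive
  Longitude: 9 + 24.8135/60 = 9.413558
  W ⇒ negate
Point 3:
  Latitude: 43 + 3.257/60 = 43.054283
  S ⇒ negate
  Lon: 36.93′ = 0.615500°; total 10.615500
  hemisphere W, so the sign is −
Point 4:
  Latitude: 33 + 58.1/60 = 33.968333
  N ⇒ keep positive
  Lon: 0 + 1.11/60 = 0.018500
  W → negative
Point 5:
  Lat: 70 + 8.387/60 = 70.139783
  N → positive
  Lon: 29.773′ = 0.496217°; total 62.496217
  W → negative

1. -37.68043, -51.71517
2. 15.75750, -9.41356
3. -43.05428, -10.61550
4. 33.96833, -0.01850
5. 70.13978, -62.49622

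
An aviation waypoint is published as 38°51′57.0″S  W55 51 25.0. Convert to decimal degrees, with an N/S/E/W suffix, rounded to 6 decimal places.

38.865833° S, 55.856944° W

Lat: 51′ + 57″ = 51.95000′; 38 + 51.95000/60 = 38.8658333
λ: 55° + 51/60 + 25/3600 = 55 + 0.850000 + 0.006944 = 55.8569444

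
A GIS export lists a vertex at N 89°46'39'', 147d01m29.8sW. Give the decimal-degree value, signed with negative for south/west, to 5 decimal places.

89.77750, -147.02494

Latitude: 46′ + 39″ = 46.65000′; 89 + 46.65000/60 = 89.777500
N ⇒ keep positive
λ: 147° + 1/60 + 29.8/3600 = 147 + 0.016667 + 0.008278 = 147.024944
W ⇒ negate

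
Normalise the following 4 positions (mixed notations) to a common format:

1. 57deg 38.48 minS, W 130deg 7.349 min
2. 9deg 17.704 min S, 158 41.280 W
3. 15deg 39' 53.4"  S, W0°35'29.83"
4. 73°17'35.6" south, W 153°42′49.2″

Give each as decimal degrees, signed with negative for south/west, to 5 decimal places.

Point 1:
  φ: 57 + 38.48/60 = 57.641333
  S → negative
  Longitude: 7.349′ = 0.122483°; total 130.122483
  W ⇒ negate
Point 2:
  Latitude: 9 + 17.704/60 = 9.295067
  hemisphere S, so the sign is −
  λ: 41.28′ = 0.688000°; total 158.688000
  hemisphere W, so the sign is −
Point 3:
  φ: 15° + 39/60 + 53.4/3600 = 15 + 0.650000 + 0.014833 = 15.664833
  S ⇒ negate
  λ: 35′ + 29.83″ = 35.49717′; 0 + 35.49717/60 = 0.591619
  W → negative
Point 4:
  Latitude: 73° + 17/60 + 35.6/3600 = 73 + 0.283333 + 0.009889 = 73.293222
  hemisphere S, so the sign is −
  λ: 42′ + 49.2″ = 42.82000′; 153 + 42.82000/60 = 153.713667
  W ⇒ negate

1. -57.64133, -130.12248
2. -9.29507, -158.68800
3. -15.66483, -0.59162
4. -73.29322, -153.71367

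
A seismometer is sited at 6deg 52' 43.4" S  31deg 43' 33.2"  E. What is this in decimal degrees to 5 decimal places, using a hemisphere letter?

Latitude: 6° + 52/60 + 43.4/3600 = 6 + 0.866667 + 0.012056 = 6.878722
Lon: 43′ + 33.2″ = 43.55333′; 31 + 43.55333/60 = 31.725889

6.87872° S, 31.72589° E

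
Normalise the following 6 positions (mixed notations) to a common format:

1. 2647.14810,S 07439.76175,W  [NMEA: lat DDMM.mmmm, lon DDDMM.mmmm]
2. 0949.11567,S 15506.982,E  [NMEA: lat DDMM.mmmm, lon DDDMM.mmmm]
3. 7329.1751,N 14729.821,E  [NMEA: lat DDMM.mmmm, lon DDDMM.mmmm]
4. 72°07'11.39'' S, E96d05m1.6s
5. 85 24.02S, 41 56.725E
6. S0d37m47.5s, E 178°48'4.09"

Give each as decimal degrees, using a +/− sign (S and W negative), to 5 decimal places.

1. -26.78580, -74.66270
2. -9.81859, 155.11637
3. 73.48625, 147.49702
4. -72.11983, 96.08378
5. -85.40033, 41.94542
6. -0.62986, 178.80114

Point 1:
  Latitude: degrees = first 2 digits = 26, minutes = 47.1481; 26 + 47.1481/60 = 26.785802
  S → negative
  λ: degrees = first 3 digits = 74, minutes = 39.76175; 74 + 39.76175/60 = 74.662696
  W → negative
Point 2:
  Latitude: degrees = first 2 digits = 9, minutes = 49.11567; 9 + 49.11567/60 = 9.818595
  S ⇒ negate
  Longitude: split at 3 digits → 155° and 6.982′; 155 + 6.982/60 = 155.116367
  E ⇒ keep positive
Point 3:
  Latitude: degrees = first 2 digits = 73, minutes = 29.1751; 73 + 29.1751/60 = 73.486252
  N ⇒ keep positive
  Longitude: degrees = first 3 digits = 147, minutes = 29.821; 147 + 29.821/60 = 147.497017
  E ⇒ keep positive
Point 4:
  Lat: 7′ + 11.39″ = 7.18983′; 72 + 7.18983/60 = 72.119831
  hemisphere S, so the sign is −
  λ: 96° + 5/60 + 1.6/3600 = 96 + 0.083333 + 0.000444 = 96.083778
  E → positive
Point 5:
  φ: 85 + 24.02/60 = 85.400333
  S ⇒ negate
  Lon: 56.725′ = 0.945417°; total 41.945417
  E ⇒ keep positive
Point 6:
  Latitude: 37′ + 47.5″ = 37.79167′; 0 + 37.79167/60 = 0.629861
  S → negative
  λ: 178 + 48/60 + 4.09/3600 = 178.801136
  E → positive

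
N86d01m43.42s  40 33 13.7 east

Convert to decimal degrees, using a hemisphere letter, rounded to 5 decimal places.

86.02873° N, 40.55381° E

Lat: 86° + 1/60 + 43.42/3600 = 86 + 0.016667 + 0.012061 = 86.028728
Longitude: 33′ + 13.7″ = 33.22833′; 40 + 33.22833/60 = 40.553806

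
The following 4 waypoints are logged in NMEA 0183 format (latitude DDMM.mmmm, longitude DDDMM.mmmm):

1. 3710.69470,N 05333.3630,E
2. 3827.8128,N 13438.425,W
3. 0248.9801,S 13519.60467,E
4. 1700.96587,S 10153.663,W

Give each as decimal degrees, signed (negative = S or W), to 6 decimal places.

Point 1:
  Lat: split at 2 digits → 37° and 10.6947′; 37 + 10.6947/60 = 37.1782450
  N → positive
  Longitude: split at 3 digits → 053° and 33.363′; 53 + 33.363/60 = 53.5560500
  E ⇒ keep positive
Point 2:
  φ: split at 2 digits → 38° and 27.8128′; 38 + 27.8128/60 = 38.4635467
  N ⇒ keep positive
  Lon: split at 3 digits → 134° and 38.425′; 134 + 38.425/60 = 134.6404167
  W ⇒ negate
Point 3:
  φ: degrees = first 2 digits = 2, minutes = 48.9801; 2 + 48.9801/60 = 2.8163350
  S → negative
  Longitude: degrees = first 3 digits = 135, minutes = 19.60467; 135 + 19.60467/60 = 135.3267445
  E → positive
Point 4:
  Lat: degrees = first 2 digits = 17, minutes = 0.96587; 17 + 0.96587/60 = 17.0160978
  S → negative
  Lon: split at 3 digits → 101° and 53.663′; 101 + 53.663/60 = 101.8943833
  W → negative

1. 37.178245, 53.556050
2. 38.463547, -134.640417
3. -2.816335, 135.326745
4. -17.016098, -101.894383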